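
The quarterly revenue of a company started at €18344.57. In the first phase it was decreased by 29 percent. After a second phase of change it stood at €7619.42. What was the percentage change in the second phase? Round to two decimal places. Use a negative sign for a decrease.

-41.50%

After the first phase: €18344.57 × 0.71 = €13024.6447.
Second-phase multiplier: €7619.42 ÷ €13024.6447 ≈ 0.585.
That is a change of -41.50%.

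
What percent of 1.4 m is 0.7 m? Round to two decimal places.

0.7 m ÷ 1.4 m = 50.00%.

50.00%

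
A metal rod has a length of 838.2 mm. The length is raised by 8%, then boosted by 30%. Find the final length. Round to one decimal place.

1176.8 mm

Each change multiplies by a factor: 1.08 × 1.3 = 1.404.
838.2 × 1.404 = 1176.8328 ≈ 1176.8.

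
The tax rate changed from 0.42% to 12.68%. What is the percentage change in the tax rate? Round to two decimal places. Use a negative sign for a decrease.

The change is 12.68 − 0.42 = 12.26 percentage points.
Relative to the original 0.42%, that is 12.26 ÷ 0.42 ≈ 2919.05%.

2919.05%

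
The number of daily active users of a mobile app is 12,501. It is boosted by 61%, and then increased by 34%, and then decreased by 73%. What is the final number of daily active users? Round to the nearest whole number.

After the 61% increase: 12,501 × 1.61 = 20126.61.
Apply the 34% increase: 20126.61 × 1.34 = 26969.6574.
Apply the 73% decrease: 26969.6574 × 0.27 = 7281.807498 ≈ 7,282.

7,282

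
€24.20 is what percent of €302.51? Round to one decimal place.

€24.20 ÷ €302.51 ≈ 8.0%.

8.0%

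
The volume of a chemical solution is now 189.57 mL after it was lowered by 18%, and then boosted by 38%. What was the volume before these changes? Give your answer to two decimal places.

The overall multiplier applied was 0.82 × 1.38 = 1.1316.
So the original volume was 189.57 ÷ 1.1316 ≈ 167.52 mL.

167.52 mL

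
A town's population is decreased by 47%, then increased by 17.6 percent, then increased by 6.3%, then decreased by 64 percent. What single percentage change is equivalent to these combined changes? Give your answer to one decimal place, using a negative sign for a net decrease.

-76.1%

A 47% decrease multiplies by 0.53.
Then a 17.6% increase: 0.53 × 1.176 = 0.62328.
Then a 6.3% increase: 0.62328 × 1.063 = 0.66254664.
Then a 64% decrease: 0.66254664 × 0.36 = 0.2385167904.
Overall factor 0.2385167904, i.e. -76.1%.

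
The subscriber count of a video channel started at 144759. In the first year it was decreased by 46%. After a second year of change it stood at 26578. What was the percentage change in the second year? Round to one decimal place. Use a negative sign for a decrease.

-66.0%

After the first year: 144759 × 0.54 = 78169.86.
Second-year multiplier: 26578 ÷ 78169.86 ≈ 0.34.
That is a change of -66.0%.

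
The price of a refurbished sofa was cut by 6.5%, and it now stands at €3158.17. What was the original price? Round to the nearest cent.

€3377.72

The overall multiplier applied was 0.935.
So the original price was €3158.17 ÷ 0.935 ≈ €3377.72.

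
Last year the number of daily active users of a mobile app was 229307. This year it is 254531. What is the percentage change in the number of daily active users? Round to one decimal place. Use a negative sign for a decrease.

Change: 254531 − 229307 = 25224.
Relative to the original: 25224 ÷ 229307 ≈ 11.0%.

11.0%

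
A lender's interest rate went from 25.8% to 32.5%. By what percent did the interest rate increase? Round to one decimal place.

26.0%

The change is 32.5 − 25.8 = 6.7 percentage points.
Relative to the original 25.8%, that is 6.7 ÷ 25.8 ≈ 26.0%.
So the interest rate rose by 26.0%.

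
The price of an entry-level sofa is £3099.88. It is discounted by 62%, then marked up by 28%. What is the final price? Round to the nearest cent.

Each change multiplies by a factor: 0.38 × 1.28 = 0.4864.
£3099.88 × 0.4864 = £1507.781632 ≈ £1507.78.

£1507.78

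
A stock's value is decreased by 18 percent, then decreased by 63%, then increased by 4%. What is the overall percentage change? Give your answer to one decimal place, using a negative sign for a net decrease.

An 18% decrease multiplies by 0.82.
Then a 63% decrease: 0.82 × 0.37 = 0.3034.
Then a 4% increase: 0.3034 × 1.04 = 0.315536.
Overall factor 0.315536, i.e. -68.4%.

-68.4%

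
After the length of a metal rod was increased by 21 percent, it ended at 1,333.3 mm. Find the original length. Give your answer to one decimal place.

1,101.9 mm

The overall multiplier applied was 1.21.
So the original length was 1,333.3 ÷ 1.21 ≈ 1,101.9 mm.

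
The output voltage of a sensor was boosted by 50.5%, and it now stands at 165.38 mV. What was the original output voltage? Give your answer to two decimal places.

109.89 mV

The overall multiplier applied was 1.505.
So the original output voltage was 165.38 ÷ 1.505 ≈ 109.89 mV.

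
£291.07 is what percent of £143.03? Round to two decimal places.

£291.07 ÷ £143.03 ≈ 203.50%.

203.50%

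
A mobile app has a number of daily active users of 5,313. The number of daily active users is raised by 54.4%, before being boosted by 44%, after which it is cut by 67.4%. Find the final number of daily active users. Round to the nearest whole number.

3,851

After the 54.4% increase: 5,313 × 1.544 = 8203.272.
Apply the 44% increase: 8203.272 × 1.44 = 11812.71168.
67.4% decrease: 11812.71168 × 0.326 = 3850.94400768 ≈ 3,851.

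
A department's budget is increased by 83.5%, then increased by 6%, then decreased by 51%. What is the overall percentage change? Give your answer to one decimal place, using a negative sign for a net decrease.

-4.7%

The combined multiplier is 1.835 × 1.06 × 0.49 = 0.953099.
That corresponds to a decrease of 4.7%.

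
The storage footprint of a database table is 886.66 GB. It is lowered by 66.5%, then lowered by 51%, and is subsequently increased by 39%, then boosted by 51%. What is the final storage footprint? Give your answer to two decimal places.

Apply the 66.5% decrease: 886.66 × 0.335 = 297.0311.
Apply the 51% decrease: 297.0311 × 0.49 = 145.545239.
After the 39% increase: 145.545239 × 1.39 = 202.30788221.
After the 51% increase: 202.30788221 × 1.51 = 305.4849021371 ≈ 305.48.

305.48 GB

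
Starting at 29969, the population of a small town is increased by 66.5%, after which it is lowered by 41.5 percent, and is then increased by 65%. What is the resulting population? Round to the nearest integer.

48164

Each change multiplies by a factor: 1.665 × 0.585 × 1.65 = 1.60714125.
29969 × 1.60714125 = 48164.41612125 ≈ 48164.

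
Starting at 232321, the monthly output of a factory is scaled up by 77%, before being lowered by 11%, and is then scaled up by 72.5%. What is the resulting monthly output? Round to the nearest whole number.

Apply the 77% increase: 232321 × 1.77 = 411208.17.
After the 11% decrease: 411208.17 × 0.89 = 365975.2713.
72.5% increase: 365975.2713 × 1.725 = 631307.3429925 ≈ 631307.

631307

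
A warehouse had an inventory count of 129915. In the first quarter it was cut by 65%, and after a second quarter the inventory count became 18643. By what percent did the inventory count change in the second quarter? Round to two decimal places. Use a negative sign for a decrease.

-59.00%

After the first quarter: 129915 × 0.35 = 45470.25.
Second-quarter multiplier: 18643 ÷ 45470.25 ≈ 0.410004.
That is a change of -59.00%.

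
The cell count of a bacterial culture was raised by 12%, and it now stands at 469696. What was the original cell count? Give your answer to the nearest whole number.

The overall multiplier applied was 1.12.
So the original cell count was 469696 ÷ 1.12 ≈ 419371.

419371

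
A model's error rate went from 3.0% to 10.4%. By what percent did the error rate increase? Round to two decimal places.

The change is 10.4 − 3.0 = 7.4 percentage points.
Relative to the original 3.0%, that is 7.4 ÷ 3.0 ≈ 246.67%.
So the error rate rose by 246.67%.

246.67%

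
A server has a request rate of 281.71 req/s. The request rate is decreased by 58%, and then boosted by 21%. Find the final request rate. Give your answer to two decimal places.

Apply the 58% decrease: 281.71 × 0.42 = 118.3182.
21% increase: 118.3182 × 1.21 = 143.165022 ≈ 143.17.

143.17 req/s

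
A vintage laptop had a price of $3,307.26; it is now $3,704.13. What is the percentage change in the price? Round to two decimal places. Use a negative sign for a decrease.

12.00%

Change: $3,704.13 − $3,307.26 = $396.87.
Relative to the original: $396.87 ÷ $3,307.26 ≈ 12.00%.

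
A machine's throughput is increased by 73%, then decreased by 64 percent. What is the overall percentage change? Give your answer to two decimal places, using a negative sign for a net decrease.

-37.72%

The combined multiplier is 1.73 × 0.36 = 0.6228.
That corresponds to a decrease of 37.72%.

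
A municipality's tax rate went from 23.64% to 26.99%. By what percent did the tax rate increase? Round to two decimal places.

The change is 26.99 − 23.64 = 3.35 percentage points.
Relative to the original 23.64%, that is 3.35 ÷ 23.64 ≈ 14.17%.
So the tax rate rose by 14.17%.

14.17%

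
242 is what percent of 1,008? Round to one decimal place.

242 ÷ 1,008 ≈ 24.0%.

24.0%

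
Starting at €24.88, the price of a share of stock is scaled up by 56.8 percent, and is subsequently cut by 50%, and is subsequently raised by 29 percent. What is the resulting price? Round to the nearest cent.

Each change multiplies by a factor: 1.568 × 0.5 × 1.29 = 1.01136.
€24.88 × 1.01136 = €25.1626368 ≈ €25.16.

€25.16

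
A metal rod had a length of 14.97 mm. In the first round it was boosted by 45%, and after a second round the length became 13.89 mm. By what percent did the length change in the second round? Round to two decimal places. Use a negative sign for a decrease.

After the first round: 14.97 × 1.45 = 21.7065.
Second-round multiplier: 13.89 ÷ 21.7065 ≈ 0.6399.
That is a change of -36.01%.

-36.01%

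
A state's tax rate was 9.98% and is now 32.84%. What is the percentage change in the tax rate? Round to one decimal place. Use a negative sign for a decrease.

The change is 32.84 − 9.98 = 22.86 percentage points.
Relative to the original 9.98%, that is 22.86 ÷ 9.98 ≈ 229.1%.

229.1%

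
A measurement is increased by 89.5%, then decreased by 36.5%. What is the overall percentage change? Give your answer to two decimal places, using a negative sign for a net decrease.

An 89.5% increase multiplies by 1.895.
Then a 36.5% decrease: 1.895 × 0.635 = 1.203325.
Overall factor 1.203325, i.e. 20.33%.

20.33%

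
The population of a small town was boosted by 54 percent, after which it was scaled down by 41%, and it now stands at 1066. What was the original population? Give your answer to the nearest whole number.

1173

The overall multiplier applied was 1.54 × 0.59 = 0.9086.
So the original population was 1066 ÷ 0.9086 ≈ 1173.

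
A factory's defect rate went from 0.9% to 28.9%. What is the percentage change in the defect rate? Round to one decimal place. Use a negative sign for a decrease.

3111.1%

The change is 28.9 − 0.9 = 28.0 percentage points.
Relative to the original 0.9%, that is 28.0 ÷ 0.9 ≈ 3111.1%.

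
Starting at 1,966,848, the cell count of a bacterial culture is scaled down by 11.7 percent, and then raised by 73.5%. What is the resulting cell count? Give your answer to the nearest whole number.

3,013,221

Apply the 11.7% decrease: 1,966,848 × 0.883 = 1736726.784.
Apply the 73.5% increase: 1736726.784 × 1.735 = 3013220.97024 ≈ 3,013,221.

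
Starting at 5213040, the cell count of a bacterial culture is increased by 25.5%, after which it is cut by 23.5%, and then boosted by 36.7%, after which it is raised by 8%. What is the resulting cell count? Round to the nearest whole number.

7389048

25.5% increase: 5213040 × 1.255 = 6542365.2.
23.5% decrease: 6542365.2 × 0.765 = 5004909.378.
After the 36.7% increase: 5004909.378 × 1.367 = 6841711.119726.
8% increase: 6841711.119726 × 1.08 = 7389048.00930408 ≈ 7389048.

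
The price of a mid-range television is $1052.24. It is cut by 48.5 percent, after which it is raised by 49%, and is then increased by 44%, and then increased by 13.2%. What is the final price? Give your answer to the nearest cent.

After the 48.5% decrease: $1052.24 × 0.515 = $541.9036.
49% increase: $541.9036 × 1.49 = $807.436364.
Apply the 44% increase: $807.436364 × 1.44 = $1162.70836416.
13.2% increase: $1162.70836416 × 1.132 = $1316.18586822912 ≈ $1316.19.

$1316.19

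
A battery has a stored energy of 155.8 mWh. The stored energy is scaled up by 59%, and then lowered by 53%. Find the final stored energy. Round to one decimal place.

116.4 mWh

Apply the 59% increase: 155.8 × 1.59 = 247.722.
53% decrease: 247.722 × 0.47 = 116.42934 ≈ 116.4.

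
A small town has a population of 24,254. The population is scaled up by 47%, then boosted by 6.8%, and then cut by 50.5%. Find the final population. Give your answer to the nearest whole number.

Apply the 47% increase: 24,254 × 1.47 = 35653.38.
Apply the 6.8% increase: 35653.38 × 1.068 = 38077.80984.
Apply the 50.5% decrease: 38077.80984 × 0.495 = 18848.5158708 ≈ 18,849.

18,849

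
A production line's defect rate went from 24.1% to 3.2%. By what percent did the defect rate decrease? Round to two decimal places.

The change is 3.2 − 24.1 = -20.9 percentage points.
Relative to the original 24.1%, that is -20.9 ÷ 24.1 ≈ -86.72%.
So the defect rate fell by 86.72%.

86.72%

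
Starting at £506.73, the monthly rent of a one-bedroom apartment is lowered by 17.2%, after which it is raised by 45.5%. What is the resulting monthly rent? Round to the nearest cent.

£610.48

After the 17.2% decrease: £506.73 × 0.828 = £419.57244.
45.5% increase: £419.57244 × 1.455 = £610.4779002 ≈ £610.48.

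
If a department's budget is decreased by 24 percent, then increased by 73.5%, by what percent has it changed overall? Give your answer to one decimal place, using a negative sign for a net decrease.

31.9%

A 24% decrease multiplies by 0.76.
Then a 73.5% increase: 0.76 × 1.735 = 1.3186.
Overall factor 1.3186, i.e. 31.9%.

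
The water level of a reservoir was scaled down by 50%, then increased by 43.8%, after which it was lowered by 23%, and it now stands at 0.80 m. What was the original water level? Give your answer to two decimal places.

Undoing the 23% decrease: 0.80 ÷ 0.77 ≈ 1.038961.
Undoing the 43.8% increase: 1.038961 ÷ 1.438 ≈ 0.722504.
Undoing the 50% decrease: 0.722504 ÷ 0.5 ≈ 1.45 m.

1.45 m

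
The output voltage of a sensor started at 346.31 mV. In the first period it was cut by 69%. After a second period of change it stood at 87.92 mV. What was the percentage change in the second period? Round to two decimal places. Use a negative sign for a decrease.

After the first period: 346.31 × 0.31 = 107.3561.
Second-period multiplier: 87.92 ÷ 107.3561 ≈ 0.818957.
That is a change of -18.10%.

-18.10%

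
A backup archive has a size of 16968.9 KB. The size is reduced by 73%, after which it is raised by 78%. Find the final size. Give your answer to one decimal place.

Each change multiplies by a factor: 0.27 × 1.78 = 0.4806.
16968.9 × 0.4806 = 8155.25334 ≈ 8155.3.

8155.3 KB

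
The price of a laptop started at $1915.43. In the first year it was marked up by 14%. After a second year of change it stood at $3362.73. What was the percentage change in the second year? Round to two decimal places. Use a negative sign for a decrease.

54.00%

After the first year: $1915.43 × 1.14 = $2183.5902.
Second-year multiplier: $3362.73 ÷ $2183.5902 ≈ 1.540001.
That is a change of 54.00%.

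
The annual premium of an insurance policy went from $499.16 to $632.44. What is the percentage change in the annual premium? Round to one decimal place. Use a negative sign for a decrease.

Change: $632.44 − $499.16 = $133.28.
Relative to the original: $133.28 ÷ $499.16 ≈ 26.7%.

26.7%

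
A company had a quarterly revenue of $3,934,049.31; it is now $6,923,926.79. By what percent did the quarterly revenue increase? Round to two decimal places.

Change: $6,923,926.79 − $3,934,049.31 = $2,989,877.48.
Relative to the original: $2,989,877.48 ÷ $3,934,049.31 ≈ 76.00%.
So the quarterly revenue increased by 76.00%.

76.00%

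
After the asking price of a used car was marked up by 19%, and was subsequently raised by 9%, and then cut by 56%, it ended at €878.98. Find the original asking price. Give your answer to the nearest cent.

€1540.11

The overall multiplier applied was 1.19 × 1.09 × 0.44 = 0.570724.
So the original asking price was €878.98 ÷ 0.570724 ≈ €1540.11.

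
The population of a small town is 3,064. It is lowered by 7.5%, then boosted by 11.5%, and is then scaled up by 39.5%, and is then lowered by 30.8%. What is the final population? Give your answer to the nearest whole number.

3,051

Apply the 7.5% decrease: 3,064 × 0.925 = 2834.2.
After the 11.5% increase: 2834.2 × 1.115 = 3160.133.
39.5% increase: 3160.133 × 1.395 = 4408.385535.
30.8% decrease: 4408.385535 × 0.692 = 3050.60279022 ≈ 3,051.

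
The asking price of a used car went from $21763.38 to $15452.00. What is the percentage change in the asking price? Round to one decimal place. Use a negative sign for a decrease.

-29.0%

Change: $15452.00 − $21763.38 = -$6311.38.
Relative to the original: -$6311.38 ÷ $21763.38 ≈ -29.0%.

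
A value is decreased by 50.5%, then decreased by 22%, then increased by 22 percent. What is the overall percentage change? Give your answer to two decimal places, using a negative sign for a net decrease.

-52.90%

A 50.5% decrease multiplies by 0.495.
Then a 22% decrease: 0.495 × 0.78 = 0.3861.
Then a 22% increase: 0.3861 × 1.22 = 0.471042.
Overall factor 0.471042, i.e. -52.90%.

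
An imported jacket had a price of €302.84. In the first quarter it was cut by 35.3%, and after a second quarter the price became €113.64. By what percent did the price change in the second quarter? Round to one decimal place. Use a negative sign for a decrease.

After the first quarter: €302.84 × 0.647 = €195.93748.
Second-quarter multiplier: €113.64 ÷ €195.93748 ≈ 0.57998.
That is a change of -42.0%.

-42.0%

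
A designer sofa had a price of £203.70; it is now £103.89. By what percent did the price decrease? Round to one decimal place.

Change: £103.89 − £203.70 = -£99.81.
Relative to the original: -£99.81 ÷ £203.70 ≈ -49.0%.
So the price decreased by 49.0%.

49.0%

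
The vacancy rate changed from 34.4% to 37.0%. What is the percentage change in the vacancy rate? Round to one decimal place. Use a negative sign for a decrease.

7.6%

The change is 37.0 − 34.4 = 2.6 percentage points.
Relative to the original 34.4%, that is 2.6 ÷ 34.4 ≈ 7.6%.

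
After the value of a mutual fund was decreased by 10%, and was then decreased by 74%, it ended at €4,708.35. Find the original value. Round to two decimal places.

The overall multiplier applied was 0.9 × 0.26 = 0.234.
So the original value was €4,708.35 ÷ 0.234 ≈ €20,121.15.

€20,121.15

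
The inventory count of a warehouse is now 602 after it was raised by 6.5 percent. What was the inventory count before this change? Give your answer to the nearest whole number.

The overall multiplier applied was 1.065.
So the original inventory count was 602 ÷ 1.065 ≈ 565.

565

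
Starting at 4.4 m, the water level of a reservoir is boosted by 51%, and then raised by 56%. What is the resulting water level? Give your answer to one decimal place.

Each change multiplies by a factor: 1.51 × 1.56 = 2.3556.
4.4 × 2.3556 = 10.36464 ≈ 10.4.

10.4 m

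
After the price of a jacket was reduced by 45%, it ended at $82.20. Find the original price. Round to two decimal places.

$149.45

The overall multiplier applied was 0.55.
So the original price was $82.20 ÷ 0.55 ≈ $149.45.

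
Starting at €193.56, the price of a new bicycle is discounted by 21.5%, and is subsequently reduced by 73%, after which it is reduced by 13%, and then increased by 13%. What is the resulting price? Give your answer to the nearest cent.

Each change multiplies by a factor: 0.785 × 0.27 × 0.87 × 1.13 = 0.208368045.
€193.56 × 0.208368045 = €40.3317187902 ≈ €40.33.

€40.33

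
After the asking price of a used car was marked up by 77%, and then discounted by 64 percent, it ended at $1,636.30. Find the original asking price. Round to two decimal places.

$2,567.95

The overall multiplier applied was 1.77 × 0.36 = 0.6372.
So the original asking price was $1,636.30 ÷ 0.6372 ≈ $2,567.95.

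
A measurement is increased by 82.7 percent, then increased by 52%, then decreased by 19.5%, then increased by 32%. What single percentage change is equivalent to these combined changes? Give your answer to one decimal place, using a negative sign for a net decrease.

An 82.7% increase multiplies by 1.827.
Then a 52% increase: 1.827 × 1.52 = 2.77704.
Then a 19.5% decrease: 2.77704 × 0.805 = 2.2355172.
Then a 32% increase: 2.2355172 × 1.32 = 2.950882704.
Overall factor 2.950882704, i.e. 195.1%.

195.1%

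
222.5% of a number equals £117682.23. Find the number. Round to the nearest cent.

£117682.23 ÷ 2.225 ≈ £52890.89.

£52890.89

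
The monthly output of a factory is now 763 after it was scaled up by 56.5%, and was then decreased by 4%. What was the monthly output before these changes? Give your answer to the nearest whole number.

Undoing the 4% decrease: 763 ÷ 0.96 ≈ 794.791667.
Undoing the 56.5% increase: 794.791667 ÷ 1.565 ≈ 508.

508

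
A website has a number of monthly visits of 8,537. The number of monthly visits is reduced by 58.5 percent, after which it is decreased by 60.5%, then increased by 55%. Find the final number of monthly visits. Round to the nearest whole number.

2,169

After the 58.5% decrease: 8,537 × 0.415 = 3542.855.
60.5% decrease: 3542.855 × 0.395 = 1399.427725.
55% increase: 1399.427725 × 1.55 = 2169.11297375 ≈ 2,169.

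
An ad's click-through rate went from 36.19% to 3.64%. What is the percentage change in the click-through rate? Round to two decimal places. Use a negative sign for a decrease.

-89.94%

The change is 3.64 − 36.19 = -32.55 percentage points.
Relative to the original 36.19%, that is -32.55 ÷ 36.19 ≈ -89.94%.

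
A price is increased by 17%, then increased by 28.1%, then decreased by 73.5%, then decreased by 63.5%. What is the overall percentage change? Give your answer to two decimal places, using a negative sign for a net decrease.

-85.50%

The combined multiplier is 1.17 × 1.281 × 0.265 × 0.365 = 0.14496852825.
That corresponds to a decrease of 85.50%.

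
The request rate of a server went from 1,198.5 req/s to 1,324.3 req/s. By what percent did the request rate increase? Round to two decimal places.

Change: 1,324.3 − 1,198.5 = 125.8.
Relative to the original: 125.8 ÷ 1,198.5 ≈ 10.50%.
So the request rate increased by 10.50%.

10.50%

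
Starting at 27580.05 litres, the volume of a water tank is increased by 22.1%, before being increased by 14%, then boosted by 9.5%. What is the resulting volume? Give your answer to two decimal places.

Each change multiplies by a factor: 1.221 × 1.14 × 1.095 = 1.5241743.
27580.05 × 1.5241743 = 42036.803402715 ≈ 42036.80.

42036.80 litres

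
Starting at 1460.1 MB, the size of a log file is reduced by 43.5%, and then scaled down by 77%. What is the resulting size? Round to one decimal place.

43.5% decrease: 1460.1 × 0.565 = 824.9565.
77% decrease: 824.9565 × 0.23 = 189.739995 ≈ 189.7.

189.7 MB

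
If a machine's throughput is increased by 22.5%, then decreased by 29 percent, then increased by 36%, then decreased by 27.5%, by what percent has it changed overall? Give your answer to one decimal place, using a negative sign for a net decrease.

-14.2%

The combined multiplier is 1.225 × 0.71 × 1.36 × 0.725 = 0.8575735.
That corresponds to a decrease of 14.2%.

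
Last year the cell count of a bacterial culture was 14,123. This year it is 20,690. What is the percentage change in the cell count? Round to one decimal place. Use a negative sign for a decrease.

46.5%

Change: 20,690 − 14,123 = 6,567.
Relative to the original: 6,567 ÷ 14,123 ≈ 46.5%.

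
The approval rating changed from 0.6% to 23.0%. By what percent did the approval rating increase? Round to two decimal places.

The change is 23.0 − 0.6 = 22.4 percentage points.
Relative to the original 0.6%, that is 22.4 ÷ 0.6 ≈ 3733.33%.
So the approval rating rose by 3733.33%.

3733.33%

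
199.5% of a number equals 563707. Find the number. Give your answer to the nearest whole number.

563707 ÷ 1.995 ≈ 282560.

282560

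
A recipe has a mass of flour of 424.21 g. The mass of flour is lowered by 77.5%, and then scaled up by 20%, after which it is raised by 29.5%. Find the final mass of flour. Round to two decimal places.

148.33 g

Apply the 77.5% decrease: 424.21 × 0.225 = 95.44725.
After the 20% increase: 95.44725 × 1.2 = 114.5367.
Apply the 29.5% increase: 114.5367 × 1.295 = 148.3250265 ≈ 148.33.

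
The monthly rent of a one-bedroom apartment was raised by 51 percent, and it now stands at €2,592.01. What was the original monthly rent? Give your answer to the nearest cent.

The overall multiplier applied was 1.51.
So the original monthly rent was €2,592.01 ÷ 1.51 ≈ €1,716.56.

€1,716.56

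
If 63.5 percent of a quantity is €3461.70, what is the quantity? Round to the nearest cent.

€5451.50

€3461.70 ÷ 0.635 ≈ €5451.50.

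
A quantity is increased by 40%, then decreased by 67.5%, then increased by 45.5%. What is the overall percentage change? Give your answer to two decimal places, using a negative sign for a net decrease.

-33.80%

The combined multiplier is 1.4 × 0.325 × 1.455 = 0.662025.
That corresponds to a decrease of 33.80%.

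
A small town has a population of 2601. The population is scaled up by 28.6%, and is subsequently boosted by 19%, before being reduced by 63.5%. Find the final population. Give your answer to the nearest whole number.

1453

Each change multiplies by a factor: 1.286 × 1.19 × 0.365 = 0.5585741.
2601 × 0.5585741 = 1452.8512341 ≈ 1453.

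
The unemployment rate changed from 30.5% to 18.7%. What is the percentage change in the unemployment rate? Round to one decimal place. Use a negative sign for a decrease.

The change is 18.7 − 30.5 = -11.8 percentage points.
Relative to the original 30.5%, that is -11.8 ÷ 30.5 ≈ -38.7%.

-38.7%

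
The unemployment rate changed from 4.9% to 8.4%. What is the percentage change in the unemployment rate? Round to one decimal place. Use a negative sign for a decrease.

The change is 8.4 − 4.9 = 3.5 percentage points.
Relative to the original 4.9%, that is 3.5 ÷ 4.9 ≈ 71.4%.

71.4%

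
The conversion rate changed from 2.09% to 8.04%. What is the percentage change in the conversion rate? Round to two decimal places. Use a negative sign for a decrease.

284.69%

The change is 8.04 − 2.09 = 5.95 percentage points.
Relative to the original 2.09%, that is 5.95 ÷ 2.09 ≈ 284.69%.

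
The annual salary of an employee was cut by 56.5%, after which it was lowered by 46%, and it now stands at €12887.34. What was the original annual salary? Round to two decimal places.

€54863.09

The overall multiplier applied was 0.435 × 0.54 = 0.2349.
So the original annual salary was €12887.34 ÷ 0.2349 ≈ €54863.09.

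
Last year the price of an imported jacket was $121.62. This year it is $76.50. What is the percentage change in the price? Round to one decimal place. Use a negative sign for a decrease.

Change: $76.50 − $121.62 = -$45.12.
Relative to the original: -$45.12 ÷ $121.62 ≈ -37.1%.

-37.1%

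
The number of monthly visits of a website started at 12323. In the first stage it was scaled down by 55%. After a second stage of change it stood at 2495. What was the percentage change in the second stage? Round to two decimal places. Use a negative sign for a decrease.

After the first stage: 12323 × 0.45 = 5545.35.
Second-stage multiplier: 2495 ÷ 5545.35 ≈ 0.449927.
That is a change of -55.01%.

-55.01%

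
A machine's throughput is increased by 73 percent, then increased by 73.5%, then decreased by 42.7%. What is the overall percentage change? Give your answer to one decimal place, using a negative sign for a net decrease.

The combined multiplier is 1.73 × 1.735 × 0.573 = 1.71988815.
That corresponds to an increase of 72.0%.

72.0%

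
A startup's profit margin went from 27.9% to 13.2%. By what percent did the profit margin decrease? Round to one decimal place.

52.7%

The change is 13.2 − 27.9 = -14.7 percentage points.
Relative to the original 27.9%, that is -14.7 ÷ 27.9 ≈ -52.7%.
So the profit margin fell by 52.7%.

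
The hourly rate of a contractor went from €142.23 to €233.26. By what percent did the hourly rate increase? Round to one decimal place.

64.0%

Change: €233.26 − €142.23 = €91.03.
Relative to the original: €91.03 ÷ €142.23 ≈ 64.0%.
So the hourly rate increased by 64.0%.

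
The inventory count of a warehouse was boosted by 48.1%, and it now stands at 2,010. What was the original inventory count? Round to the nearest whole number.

1,357

The overall multiplier applied was 1.481.
So the original inventory count was 2,010 ÷ 1.481 ≈ 1,357.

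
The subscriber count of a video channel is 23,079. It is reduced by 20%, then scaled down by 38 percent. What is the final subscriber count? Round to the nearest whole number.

11,447

Apply the 20% decrease: 23,079 × 0.8 = 18463.2.
38% decrease: 18463.2 × 0.62 = 11447.184 ≈ 11,447.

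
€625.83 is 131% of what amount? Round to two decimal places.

€477.73

€625.83 ÷ 1.31 ≈ €477.73.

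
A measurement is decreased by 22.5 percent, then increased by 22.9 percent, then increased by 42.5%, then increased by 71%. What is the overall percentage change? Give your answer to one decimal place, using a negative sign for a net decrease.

132.1%

The combined multiplier is 0.775 × 1.229 × 1.425 × 1.71 = 2.32094345625.
That corresponds to an increase of 132.1%.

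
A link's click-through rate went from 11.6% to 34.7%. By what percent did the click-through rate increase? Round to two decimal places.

The change is 34.7 − 11.6 = 23.1 percentage points.
Relative to the original 11.6%, that is 23.1 ÷ 11.6 ≈ 199.14%.
So the click-through rate rose by 199.14%.

199.14%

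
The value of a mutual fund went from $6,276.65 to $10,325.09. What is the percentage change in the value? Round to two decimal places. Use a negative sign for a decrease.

64.50%

Change: $10,325.09 − $6,276.65 = $4,048.44.
Relative to the original: $4,048.44 ÷ $6,276.65 ≈ 64.50%.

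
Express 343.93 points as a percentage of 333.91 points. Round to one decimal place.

103.0%

343.93 points ÷ 333.91 points ≈ 103.0%.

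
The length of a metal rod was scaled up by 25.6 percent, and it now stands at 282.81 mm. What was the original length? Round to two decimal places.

225.17 mm

The overall multiplier applied was 1.256.
So the original length was 282.81 ÷ 1.256 ≈ 225.17 mm.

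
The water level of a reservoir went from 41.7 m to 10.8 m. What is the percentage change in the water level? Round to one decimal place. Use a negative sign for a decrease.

-74.1%

Change: 10.8 − 41.7 = -30.9.
Relative to the original: -30.9 ÷ 41.7 ≈ -74.1%.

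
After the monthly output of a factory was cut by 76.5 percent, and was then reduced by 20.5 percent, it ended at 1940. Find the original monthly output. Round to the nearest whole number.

10384

The overall multiplier applied was 0.235 × 0.795 = 0.186825.
So the original monthly output was 1940 ÷ 0.186825 ≈ 10384.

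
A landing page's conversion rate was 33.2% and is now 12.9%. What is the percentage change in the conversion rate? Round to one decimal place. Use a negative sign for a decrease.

-61.1%

The change is 12.9 − 33.2 = -20.3 percentage points.
Relative to the original 33.2%, that is -20.3 ÷ 33.2 ≈ -61.1%.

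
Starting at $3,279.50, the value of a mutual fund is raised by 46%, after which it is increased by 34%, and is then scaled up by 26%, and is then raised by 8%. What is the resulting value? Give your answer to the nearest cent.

Each change multiplies by a factor: 1.46 × 1.34 × 1.26 × 1.08 = 2.66226912.
$3,279.50 × 2.66226912 = $8730.91157904 ≈ $8,730.91.

$8,730.91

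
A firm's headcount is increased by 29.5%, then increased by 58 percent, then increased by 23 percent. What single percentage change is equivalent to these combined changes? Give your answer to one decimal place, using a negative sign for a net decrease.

151.7%

The combined multiplier is 1.295 × 1.58 × 1.23 = 2.516703.
That corresponds to an increase of 151.7%.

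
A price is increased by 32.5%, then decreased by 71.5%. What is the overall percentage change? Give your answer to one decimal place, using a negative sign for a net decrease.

The combined multiplier is 1.325 × 0.285 = 0.377625.
That corresponds to a decrease of 62.2%.

-62.2%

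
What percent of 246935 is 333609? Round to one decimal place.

333609 ÷ 246935 ≈ 135.1%.

135.1%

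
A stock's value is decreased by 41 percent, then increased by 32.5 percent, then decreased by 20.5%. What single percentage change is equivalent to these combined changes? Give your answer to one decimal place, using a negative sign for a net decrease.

A 41% decrease multiplies by 0.59.
Then a 32.5% increase: 0.59 × 1.325 = 0.78175.
Then a 20.5% decrease: 0.78175 × 0.795 = 0.62149125.
Overall factor 0.62149125, i.e. -37.9%.

-37.9%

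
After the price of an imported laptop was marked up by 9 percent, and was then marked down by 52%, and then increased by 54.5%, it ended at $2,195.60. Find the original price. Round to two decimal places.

The overall multiplier applied was 1.09 × 0.48 × 1.545 = 0.808344.
So the original price was $2,195.60 ÷ 0.808344 ≈ $2,716.17.

$2,716.17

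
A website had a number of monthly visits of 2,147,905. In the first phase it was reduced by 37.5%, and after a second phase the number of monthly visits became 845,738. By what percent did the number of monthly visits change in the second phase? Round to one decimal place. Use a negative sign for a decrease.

-37.0%

After the first phase: 2,147,905 × 0.625 = 1342440.625.
Second-phase multiplier: 845,738 ÷ 1342440.625 ≈ 0.63.
That is a change of -37.0%.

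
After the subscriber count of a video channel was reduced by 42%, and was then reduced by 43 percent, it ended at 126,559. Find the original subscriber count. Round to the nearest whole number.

The overall multiplier applied was 0.58 × 0.57 = 0.3306.
So the original subscriber count was 126,559 ÷ 0.3306 ≈ 382,816.

382,816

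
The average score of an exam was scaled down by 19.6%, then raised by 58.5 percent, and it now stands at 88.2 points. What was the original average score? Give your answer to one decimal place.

The overall multiplier applied was 0.804 × 1.585 = 1.27434.
So the original average score was 88.2 ÷ 1.27434 ≈ 69.2 points.

69.2 points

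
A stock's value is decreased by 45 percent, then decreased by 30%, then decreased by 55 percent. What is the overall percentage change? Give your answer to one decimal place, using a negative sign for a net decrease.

The combined multiplier is 0.55 × 0.7 × 0.45 = 0.17325.
That corresponds to a decrease of 82.7%.

-82.7%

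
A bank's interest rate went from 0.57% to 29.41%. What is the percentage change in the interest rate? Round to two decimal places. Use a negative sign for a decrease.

5059.65%

The change is 29.41 − 0.57 = 28.84 percentage points.
Relative to the original 0.57%, that is 28.84 ÷ 0.57 ≈ 5059.65%.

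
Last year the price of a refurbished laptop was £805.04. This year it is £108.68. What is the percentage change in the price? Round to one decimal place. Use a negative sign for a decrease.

Change: £108.68 − £805.04 = -£696.36.
Relative to the original: -£696.36 ÷ £805.04 ≈ -86.5%.

-86.5%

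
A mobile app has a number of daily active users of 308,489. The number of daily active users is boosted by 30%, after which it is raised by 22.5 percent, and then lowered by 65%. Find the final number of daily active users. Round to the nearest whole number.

171,944

After the 30% increase: 308,489 × 1.3 = 401035.7.
22.5% increase: 401035.7 × 1.225 = 491268.7325.
65% decrease: 491268.7325 × 0.35 = 171944.056375 ≈ 171,944.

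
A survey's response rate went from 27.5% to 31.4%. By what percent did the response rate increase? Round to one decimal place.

The change is 31.4 − 27.5 = 3.9 percentage points.
Relative to the original 27.5%, that is 3.9 ÷ 27.5 ≈ 14.2%.
So the response rate rose by 14.2%.

14.2%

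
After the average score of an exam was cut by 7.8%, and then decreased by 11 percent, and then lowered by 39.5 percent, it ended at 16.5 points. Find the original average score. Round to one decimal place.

The overall multiplier applied was 0.922 × 0.89 × 0.605 = 0.4964509.
So the original average score was 16.5 ÷ 0.4964509 ≈ 33.2 points.

33.2 points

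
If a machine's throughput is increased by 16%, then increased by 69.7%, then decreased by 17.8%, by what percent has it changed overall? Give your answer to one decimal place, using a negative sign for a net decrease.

61.8%

The combined multiplier is 1.16 × 1.697 × 0.822 = 1.61812344.
That corresponds to an increase of 61.8%.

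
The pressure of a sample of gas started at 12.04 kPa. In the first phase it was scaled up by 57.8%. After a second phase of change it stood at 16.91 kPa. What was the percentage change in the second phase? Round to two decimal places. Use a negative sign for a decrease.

-11.00%

After the first phase: 12.04 × 1.578 = 18.99912.
Second-phase multiplier: 16.91 ÷ 18.99912 ≈ 0.890041.
That is a change of -11.00%.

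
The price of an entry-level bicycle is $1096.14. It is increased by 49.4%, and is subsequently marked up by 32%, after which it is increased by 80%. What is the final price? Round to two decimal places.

49.4% increase: $1096.14 × 1.494 = $1637.63316.
32% increase: $1637.63316 × 1.32 = $2161.6757712.
After the 80% increase: $2161.6757712 × 1.8 = $3891.01638816 ≈ $3891.02.

$3891.02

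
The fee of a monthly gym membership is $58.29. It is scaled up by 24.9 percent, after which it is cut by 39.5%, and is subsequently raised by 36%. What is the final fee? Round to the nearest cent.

Each change multiplies by a factor: 1.249 × 0.605 × 1.36 = 1.0276772.
$58.29 × 1.0276772 = $59.903303988 ≈ $59.90.

$59.90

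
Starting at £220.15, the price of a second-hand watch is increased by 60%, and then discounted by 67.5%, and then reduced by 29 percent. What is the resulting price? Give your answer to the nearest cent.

£81.28

Each change multiplies by a factor: 1.6 × 0.325 × 0.71 = 0.3692.
£220.15 × 0.3692 = £81.27938 ≈ £81.28.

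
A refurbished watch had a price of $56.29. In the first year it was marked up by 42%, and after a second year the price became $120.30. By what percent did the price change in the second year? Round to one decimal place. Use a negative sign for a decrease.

50.5%

After the first year: $56.29 × 1.42 = $79.9318.
Second-year multiplier: $120.30 ÷ $79.9318 ≈ 1.50503.
That is a change of 50.5%.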